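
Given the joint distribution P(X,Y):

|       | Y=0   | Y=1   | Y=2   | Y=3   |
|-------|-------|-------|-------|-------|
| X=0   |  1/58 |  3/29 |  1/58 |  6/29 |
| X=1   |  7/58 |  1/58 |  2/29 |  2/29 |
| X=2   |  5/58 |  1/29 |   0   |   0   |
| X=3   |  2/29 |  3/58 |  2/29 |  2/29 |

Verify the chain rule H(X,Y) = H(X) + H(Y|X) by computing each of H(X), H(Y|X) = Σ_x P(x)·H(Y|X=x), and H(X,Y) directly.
H(X) = 1.9150 bits, H(Y|X) = 1.5888 bits, H(X,Y) = 3.5038 bits

Marginal of X (row sums):
  P(X=0) = 1/58 + 3/29 + 1/58 + 6/29 = 10/29
  P(X=1) = 7/58 + 1/58 + 2/29 + 2/29 = 8/29
  P(X=2) = 5/58 + 1/29 + 0 + 0 = 7/58
  P(X=3) = 2/29 + 3/58 + 2/29 + 2/29 = 15/58
H(X) = -[(10/29)·log₂(10/29) + (8/29)·log₂(8/29) + (7/58)·log₂(7/58) + (15/58)·log₂(15/58)]
  = 0.52967 + 0.51255 + 0.36818 + 0.50459 = 1.9150 bits

H(Y|X) = Σ_x P(x)·H(Y|X=x):
  X=0: P(X=0) = 10/29, P(Y|X=0) = (1/20, 3/10, 1/20, 3/5) → H(Y|X=0) = 1.39546
  X=1: P(X=1) = 8/29, P(Y|X=1) = (7/16, 1/16, 1/4, 1/4) → H(Y|X=1) = 1.77178
  X=2: P(X=2) = 7/58, P(Y|X=2) = (5/7, 2/7, 0, 0) → H(Y|X=2) = 0.86312
  X=3: P(X=3) = 15/58, P(Y|X=3) = (4/15, 1/5, 4/15, 4/15) → H(Y|X=3) = 1.98990
H(Y|X) = (10/29)·1.39546 + (8/29)·1.77178 + (7/58)·0.86312 + (15/58)·1.98990 = 1.5888 bits

H(X,Y) = -Σ_{x,y} P(x,y) log₂ P(x,y). Per-cell terms -P(x,y)·log₂P(x,y):
  X=0: 0.10100, 0.33859, 0.10100, 0.47028
  X=1: 0.36818, 0.10100, 0.26607, 0.26607
  X=2: 0.30483, 0.16752, 0.00000, 0.00000
  X=3: 0.26607, 0.22102, 0.26607, 0.26607
  (cells with P = 0 contribute 0)
Sum of the 16 terms: H(X,Y) = 3.5038 bits

Chain rule check:
  H(X) + H(Y|X) = 1.9150 + 1.5888 = 3.5038 bits
  H(X,Y) = 3.5038 bits
✓ Chain rule verified.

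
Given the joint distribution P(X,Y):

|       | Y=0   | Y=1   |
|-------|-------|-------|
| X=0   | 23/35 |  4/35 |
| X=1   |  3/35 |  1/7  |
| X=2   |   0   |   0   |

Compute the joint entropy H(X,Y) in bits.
1.4605 bits

H(X,Y) = -Σ_{x,y} P(x,y) log₂ P(x,y). Per-cell terms -P(x,y)·log₂P(x,y):
  X=0: 0.3980, 0.3576
  X=1: 0.3038, 0.4011
  X=2: 0.0000, 0.0000
  (cells with P = 0 contribute 0)
Sum of the 6 terms: H(X,Y) = 1.4605 bits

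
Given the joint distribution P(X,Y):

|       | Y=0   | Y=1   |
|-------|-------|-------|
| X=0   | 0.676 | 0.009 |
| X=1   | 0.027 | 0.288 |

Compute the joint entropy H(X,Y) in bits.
1.1009 bits

H(X,Y) = -Σ_{x,y} P(x,y) log₂ P(x,y). Per-cell terms -P(x,y)·log₂P(x,y):
  X=0: 0.38188, 0.06116
  X=1: 0.14069, 0.51721
Sum of the 4 terms: H(X,Y) = 1.1009 bits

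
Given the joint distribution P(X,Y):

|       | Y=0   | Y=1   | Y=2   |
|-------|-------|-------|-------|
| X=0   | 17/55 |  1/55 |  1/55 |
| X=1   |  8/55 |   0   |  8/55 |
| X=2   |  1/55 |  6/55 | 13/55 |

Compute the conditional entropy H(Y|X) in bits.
0.9099 bits

H(Y|X) = H(X,Y) - H(X)

H(X,Y) = -Σ_{x,y} P(x,y) log₂ P(x,y). Per-cell terms -P(x,y)·log₂P(x,y):
  X=0: 0.523568, 0.105116, 0.105116
  X=1: 0.404561, 0.000000, 0.404561
  X=2: 0.105116, 0.348698, 0.491854
  (cells with P = 0 contribute 0)
Sum of the 9 terms: H(X,Y) = 2.48859 bits

Marginal of X (row sums):
  P(X=0) = 17/55 + 1/55 + 1/55 = 19/55
  P(X=1) = 8/55 + 0 + 8/55 = 16/55
  P(X=2) = 1/55 + 6/55 + 13/55 = 4/11
H(X) = -[(19/55)·log₂(19/55) + (16/55)·log₂(16/55) + (4/11)·log₂(4/11)]
  = 0.529731 + 0.518214 + 0.530702 = 1.57865 bits

H(Y|X) = H(X,Y) - H(X) = 2.48859 - 1.57865 = 0.9099 bits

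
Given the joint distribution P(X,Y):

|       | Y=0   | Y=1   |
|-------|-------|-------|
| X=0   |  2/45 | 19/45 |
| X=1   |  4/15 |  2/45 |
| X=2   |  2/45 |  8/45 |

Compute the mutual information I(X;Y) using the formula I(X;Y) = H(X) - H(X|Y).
0.3827 bits

I(X;Y) = H(X) - H(X|Y)

Marginal of X (row sums):
  P(X=0) = 2/45 + 19/45 = 7/15
  P(X=1) = 4/15 + 2/45 = 14/45
  P(X=2) = 2/45 + 8/45 = 2/9
H(X) = -[(7/15)·log₂(7/15) + (14/45)·log₂(14/45) + (2/9)·log₂(2/9)]
  = 0.5131 + 0.5241 + 0.4822 = 1.5194 bits

Marginal of Y (column sums):
  P(Y=0) = 2/45 + 4/15 + 2/45 = 16/45
  P(Y=1) = 19/45 + 2/45 + 8/45 = 29/45
H(X|Y) = Σ_y P(y)·H(X|Y=y):
  Y=0: P(Y=0) = 16/45, P(X|Y=0) = (1/8, 3/4, 1/8) → H(X|Y=0) = 1.0613
  Y=1: P(Y=1) = 29/45, P(X|Y=1) = (19/29, 2/29, 8/29) → H(X|Y=1) = 1.1783
H(X|Y) = (16/45)·1.0613 + (29/45)·1.1783 = 1.1367 bits

I(X;Y) = H(X) - H(X|Y) = 1.5194 - 1.1367 = 0.3827 bits

Cross-check via I(X;Y) = H(X) + H(Y) - H(X,Y): computing H(Y) from the column sums and H(X,Y) from the 6 cells in the same way gives H(Y) = 0.9389 bits and H(X,Y) = 2.0756 bits, so
I(X;Y) = 1.5194 + 0.9389 - 2.0756 = 0.3827 bits ✓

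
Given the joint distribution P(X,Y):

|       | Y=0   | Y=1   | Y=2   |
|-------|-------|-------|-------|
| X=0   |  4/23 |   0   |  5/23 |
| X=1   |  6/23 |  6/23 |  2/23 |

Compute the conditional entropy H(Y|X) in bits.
1.2697 bits

H(Y|X) = H(X,Y) - H(X)

H(X,Y) = -Σ_{x,y} P(x,y) log₂ P(x,y). Per-cell terms -P(x,y)·log₂P(x,y):
  X=0: 0.43888, 0.00000, 0.47862
  X=1: 0.50572, 0.50572, 0.30640
  (cells with P = 0 contribute 0)
Sum of the 6 terms: H(X,Y) = 2.2353 bits

Marginal of X (row sums):
  P(X=0) = 4/23 + 0 + 5/23 = 9/23
  P(X=1) = 6/23 + 6/23 + 2/23 = 14/23
H(X) = -[(9/23)·log₂(9/23) + (14/23)·log₂(14/23)]
  = 0.52968 + 0.43595 = 0.9656 bits

H(Y|X) = H(X,Y) - H(X) = 2.2353 - 0.9656 = 1.2697 bits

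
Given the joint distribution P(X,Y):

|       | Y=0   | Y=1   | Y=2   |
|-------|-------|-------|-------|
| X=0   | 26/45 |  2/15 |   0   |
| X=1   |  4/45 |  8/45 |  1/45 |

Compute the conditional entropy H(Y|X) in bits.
0.8530 bits

H(Y|X) = H(X,Y) - H(X)

H(X,Y) = -Σ_{x,y} P(x,y) log₂ P(x,y). Per-cell terms -P(x,y)·log₂P(x,y):
  X=0: 0.4573, 0.3876, 0.0000
  X=1: 0.3104, 0.4430, 0.1220
  (cells with P = 0 contribute 0)
Sum of the 6 terms: H(X,Y) = 1.7203 bits

Marginal of X (row sums):
  P(X=0) = 26/45 + 2/15 + 0 = 32/45
  P(X=1) = 4/45 + 8/45 + 1/45 = 13/45
H(X) = -[(32/45)·log₂(32/45) + (13/45)·log₂(13/45)]
  = 0.3498 + 0.5175 = 0.8673 bits

H(Y|X) = H(X,Y) - H(X) = 1.7203 - 0.8673 = 0.8530 bits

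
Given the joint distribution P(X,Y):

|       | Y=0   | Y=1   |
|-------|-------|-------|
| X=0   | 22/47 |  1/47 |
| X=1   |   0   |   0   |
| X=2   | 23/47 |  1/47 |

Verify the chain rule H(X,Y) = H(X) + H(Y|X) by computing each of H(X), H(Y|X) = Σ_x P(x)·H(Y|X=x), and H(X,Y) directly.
H(X) = 0.9997 bits, H(Y|X) = 0.2539 bits, H(X,Y) = 1.2535 bits

Marginal of X (row sums):
  P(X=0) = 22/47 + 1/47 = 23/47
  P(X=1) = 0 + 0 = 0
  P(X=2) = 23/47 + 1/47 = 24/47
H(X) = -[(23/47)·log₂(23/47) + (24/47)·log₂(24/47)]   (outcomes with P = 0 contribute 0)
  = 0.50455 + 0.49513 = 0.9997 bits

H(Y|X) = Σ_x P(x)·H(Y|X=x):
  X=0: P(X=0) = 23/47, P(Y|X=0) = (22/23, 1/23) → H(Y|X=0) = 0.25802
  X=1: P(X=1) = 0 → contributes 0
  X=2: P(X=2) = 24/47, P(Y|X=2) = (23/24, 1/24) → H(Y|X=2) = 0.24988
H(Y|X) = (23/47)·0.25802 + (24/47)·0.24988 = 0.2539 bits

H(X,Y) = -Σ_{x,y} P(x,y) log₂ P(x,y). Per-cell terms -P(x,y)·log₂P(x,y):
  X=0: 0.51263, 0.11818
  X=1: 0.00000, 0.00000
  X=2: 0.50455, 0.11818
  (cells with P = 0 contribute 0)
Sum of the 6 terms: H(X,Y) = 1.2535 bits

Chain rule check:
  H(X) + H(Y|X) = 0.9997 + 0.2539 = 1.2536 bits
  H(X,Y) = 1.2535 bits
✓ Chain rule verified (Δ = 0.0001 is 4-dp rounding noise: each of the three values was rounded independently).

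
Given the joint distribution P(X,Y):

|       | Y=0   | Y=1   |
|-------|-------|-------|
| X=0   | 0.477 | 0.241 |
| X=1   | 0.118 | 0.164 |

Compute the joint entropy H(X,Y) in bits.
1.7957 bits

H(X,Y) = -Σ_{x,y} P(x,y) log₂ P(x,y). Per-cell terms -P(x,y)·log₂P(x,y):
  X=0: 0.5094, 0.4947
  X=1: 0.3638, 0.4278
Sum of the 4 terms: H(X,Y) = 1.7957 bits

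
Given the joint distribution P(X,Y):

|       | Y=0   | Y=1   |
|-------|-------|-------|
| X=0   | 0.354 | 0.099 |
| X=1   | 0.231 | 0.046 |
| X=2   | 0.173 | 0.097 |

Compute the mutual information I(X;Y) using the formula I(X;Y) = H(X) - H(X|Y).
0.0212 bits

I(X;Y) = H(X) - H(X|Y)

Marginal of X (row sums):
  P(X=0) = 0.354 + 0.099 = 0.453
  P(X=1) = 0.231 + 0.046 = 0.277
  P(X=2) = 0.173 + 0.097 = 0.270
H(X) = -[0.453·log₂(0.453) + 0.277·log₂(0.277) + 0.270·log₂(0.270)]
  = 0.51751 + 0.51302 + 0.51002 = 1.54055 bits

Marginal of Y (column sums):
  P(Y=0) = 0.354 + 0.231 + 0.173 = 0.758
  P(Y=1) = 0.099 + 0.046 + 0.097 = 0.242
H(X|Y) = Σ_y P(y)·H(X|Y=y):
  Y=0: P(Y=0) = 0.758, P(X|Y=0) = (177/379, 231/758, 173/758) → H(X|Y=0) = 1.52189
  Y=1: P(Y=1) = 0.242, P(X|Y=1) = (9/22, 23/121, 97/242) → H(X|Y=1) = 1.51150
H(X|Y) = 0.758·1.52189 + 0.242·1.51150 = 1.51938 bits

I(X;Y) = H(X) - H(X|Y) = 1.54055 - 1.51938 = 0.0212 bits

Cross-check via I(X;Y) = H(X) + H(Y) - H(X,Y): computing H(Y) from the column sums and H(X,Y) from the 6 cells in the same way gives H(Y) = 0.79835 bits and H(X,Y) = 2.31773 bits, so
I(X;Y) = 1.54055 + 0.79835 - 2.31773 = 0.0212 bits ✓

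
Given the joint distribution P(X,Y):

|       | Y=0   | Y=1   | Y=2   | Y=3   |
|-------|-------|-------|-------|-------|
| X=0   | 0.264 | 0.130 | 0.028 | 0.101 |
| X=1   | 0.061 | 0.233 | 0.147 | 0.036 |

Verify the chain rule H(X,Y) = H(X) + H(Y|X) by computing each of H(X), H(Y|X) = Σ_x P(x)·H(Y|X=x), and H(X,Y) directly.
H(X) = 0.9985 bits, H(Y|X) = 1.6850 bits, H(X,Y) = 2.6835 bits

Marginal of X (row sums):
  P(X=0) = 0.264 + 0.130 + 0.028 + 0.101 = 0.523
  P(X=1) = 0.061 + 0.233 + 0.147 + 0.036 = 0.477
H(X) = -[0.523·log₂(0.523) + 0.477·log₂(0.477)]
  = 0.48907 + 0.50941 = 0.9985 bits

H(Y|X) = Σ_x P(x)·H(Y|X=x):
  X=0: P(X=0) = 0.523, P(Y|X=0) = (264/523, 130/523, 28/523, 101/523) → H(Y|X=0) = 1.68131
  X=1: P(X=1) = 0.477, P(Y|X=1) = (61/477, 233/477, 49/159, 4/53) → H(Y|X=1) = 1.68904
H(Y|X) = 0.523·1.68131 + 0.477·1.68904 = 1.6850 bits

H(X,Y) = -Σ_{x,y} P(x,y) log₂ P(x,y). Per-cell terms -P(x,y)·log₂P(x,y):
  X=0: 0.50725, 0.38264, 0.14444, 0.33406
  X=1: 0.24614, 0.48967, 0.40662, 0.17265
Sum of the 8 terms: H(X,Y) = 2.6835 bits

Chain rule check:
  H(X) + H(Y|X) = 0.9985 + 1.6850 = 2.6835 bits
  H(X,Y) = 2.6835 bits
✓ Chain rule verified.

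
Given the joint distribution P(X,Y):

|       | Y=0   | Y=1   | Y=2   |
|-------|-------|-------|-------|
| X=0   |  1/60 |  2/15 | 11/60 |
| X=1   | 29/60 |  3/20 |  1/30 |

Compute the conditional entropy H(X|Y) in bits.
0.5222 bits

H(X|Y) = H(X,Y) - H(Y)

H(X,Y) = -Σ_{x,y} P(x,y) log₂ P(x,y). Per-cell terms -P(x,y)·log₂P(x,y):
  X=0: 0.0984, 0.3876, 0.4487
  X=1: 0.5070, 0.4105, 0.1636
Sum of the 6 terms: H(X,Y) = 2.0158 bits

Marginal of Y (column sums):
  P(Y=0) = 1/60 + 29/60 = 1/2
  P(Y=1) = 2/15 + 3/20 = 17/60
  P(Y=2) = 11/60 + 1/30 = 13/60
H(Y) = -[(1/2)·log₂(1/2) + (17/60)·log₂(17/60) + (13/60)·log₂(13/60)]
  = 0.5000 + 0.5155 + 0.4781 = 1.4936 bits

H(X|Y) = H(X,Y) - H(Y) = 2.0158 - 1.4936 = 0.5222 bits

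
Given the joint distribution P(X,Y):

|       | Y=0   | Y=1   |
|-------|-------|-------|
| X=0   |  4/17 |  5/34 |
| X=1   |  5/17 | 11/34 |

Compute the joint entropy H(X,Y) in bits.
1.9439 bits

H(X,Y) = -Σ_{x,y} P(x,y) log₂ P(x,y). Per-cell terms -P(x,y)·log₂P(x,y):
  X=0: 0.4912, 0.4067
  X=1: 0.5193, 0.5267
Sum of the 4 terms: H(X,Y) = 1.9439 bits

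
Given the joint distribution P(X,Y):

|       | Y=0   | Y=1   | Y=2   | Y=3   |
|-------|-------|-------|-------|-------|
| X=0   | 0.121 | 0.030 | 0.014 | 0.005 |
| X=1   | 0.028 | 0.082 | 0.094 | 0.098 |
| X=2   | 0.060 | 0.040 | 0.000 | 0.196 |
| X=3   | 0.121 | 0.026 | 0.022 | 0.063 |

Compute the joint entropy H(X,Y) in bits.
3.5023 bits

H(X,Y) = -Σ_{x,y} P(x,y) log₂ P(x,y). Per-cell terms -P(x,y)·log₂P(x,y):
  X=0: 0.368677, 0.151767, 0.086218, 0.038219
  X=1: 0.144436, 0.295875, 0.320652, 0.328405
  X=2: 0.243534, 0.185754, 0.000000, 0.460811
  X=3: 0.368677, 0.136899, 0.121140, 0.251276
  (cells with P = 0 contribute 0)
Sum of the 16 terms: H(X,Y) = 3.5023 bits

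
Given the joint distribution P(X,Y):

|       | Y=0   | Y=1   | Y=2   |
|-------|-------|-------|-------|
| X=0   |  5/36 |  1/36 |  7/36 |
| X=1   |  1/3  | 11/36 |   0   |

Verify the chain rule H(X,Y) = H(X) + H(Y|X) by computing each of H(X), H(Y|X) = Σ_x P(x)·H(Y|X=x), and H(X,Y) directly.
H(X) = 0.9436 bits, H(Y|X) = 1.1059 bits, H(X,Y) = 2.0495 bits

Marginal of X (row sums):
  P(X=0) = 5/36 + 1/36 + 7/36 = 13/36
  P(X=1) = 1/3 + 11/36 + 0 = 23/36
H(X) = -[(13/36)·log₂(13/36) + (23/36)·log₂(23/36)]
  = 0.53065 + 0.41295 = 0.9436 bits

H(Y|X) = Σ_x P(x)·H(Y|X=x):
  X=0: P(X=0) = 13/36, P(Y|X=0) = (5/13, 1/13, 7/13) → H(Y|X=0) = 1.29574
  X=1: P(X=1) = 23/36, P(Y|X=1) = (12/23, 11/23, 0) → H(Y|X=1) = 0.99864
H(Y|X) = (13/36)·1.29574 + (23/36)·0.99864 = 1.1059 bits

H(X,Y) = -Σ_{x,y} P(x,y) log₂ P(x,y). Per-cell terms -P(x,y)·log₂P(x,y):
  X=0: 0.39556, 0.14361, 0.45939
  X=1: 0.52832, 0.52265, 0.00000
  (cells with P = 0 contribute 0)
Sum of the 6 terms: H(X,Y) = 2.0495 bits

Chain rule check:
  H(X) + H(Y|X) = 0.9436 + 1.1059 = 2.0495 bits
  H(X,Y) = 2.0495 bits
✓ Chain rule verified.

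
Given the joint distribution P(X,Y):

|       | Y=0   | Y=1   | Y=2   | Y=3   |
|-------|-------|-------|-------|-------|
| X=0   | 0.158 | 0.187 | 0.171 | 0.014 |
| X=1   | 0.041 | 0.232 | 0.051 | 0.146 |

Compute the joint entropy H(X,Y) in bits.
2.6970 bits

H(X,Y) = -Σ_{x,y} P(x,y) log₂ P(x,y). Per-cell terms -P(x,y)·log₂P(x,y):
  X=0: 0.4206, 0.4523, 0.4357, 0.0862
  X=1: 0.1889, 0.4890, 0.2190, 0.4053
Sum of the 8 terms: H(X,Y) = 2.6970 bits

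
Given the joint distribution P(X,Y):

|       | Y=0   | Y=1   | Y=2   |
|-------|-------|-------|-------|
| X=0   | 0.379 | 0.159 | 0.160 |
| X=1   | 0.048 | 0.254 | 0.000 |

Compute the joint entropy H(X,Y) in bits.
2.0878 bits

H(X,Y) = -Σ_{x,y} P(x,y) log₂ P(x,y). Per-cell terms -P(x,y)·log₂P(x,y):
  X=0: 0.5305, 0.4218, 0.4230
  X=1: 0.2103, 0.5022, 0.0000
  (cells with P = 0 contribute 0)
Sum of the 6 terms: H(X,Y) = 2.0878 bits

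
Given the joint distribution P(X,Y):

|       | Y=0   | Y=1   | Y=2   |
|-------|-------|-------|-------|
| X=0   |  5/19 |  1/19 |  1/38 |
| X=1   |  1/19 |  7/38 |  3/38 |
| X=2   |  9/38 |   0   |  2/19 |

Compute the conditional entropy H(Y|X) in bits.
1.0809 bits

H(Y|X) = H(X,Y) - H(X)

H(X,Y) = -Σ_{x,y} P(x,y) log₂ P(x,y). Per-cell terms -P(x,y)·log₂P(x,y):
  X=0: 0.5068420, 0.2235751, 0.1381034
  X=1: 0.2235751, 0.4495792, 0.2891814
  X=2: 0.4921585, 0.0000000, 0.3418871
  (cells with P = 0 contribute 0)
Sum of the 9 terms: H(X,Y) = 2.664902 bits

Marginal of X (row sums):
  P(X=0) = 5/19 + 1/19 + 1/38 = 13/38
  P(X=1) = 1/19 + 7/38 + 3/38 = 6/19
  P(X=2) = 9/38 + 0 + 2/19 = 13/38
H(X) = -[(13/38)·log₂(13/38) + (6/19)·log₂(6/19) + (13/38)·log₂(13/38)]
  = 0.5294037 + 0.5251468 + 0.5294037 = 1.583954 bits

H(Y|X) = H(X,Y) - H(X) = 2.664902 - 1.583954 = 1.0809 bits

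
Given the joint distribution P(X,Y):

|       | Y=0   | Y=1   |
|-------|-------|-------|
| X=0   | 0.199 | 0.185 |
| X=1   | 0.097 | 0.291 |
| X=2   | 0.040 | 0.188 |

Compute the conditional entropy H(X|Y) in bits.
1.4767 bits

H(X|Y) = H(X,Y) - H(Y)

H(X,Y) = -Σ_{x,y} P(x,y) log₂ P(x,y). Per-cell terms -P(x,y)·log₂P(x,y):
  X=0: 0.463503, 0.450365
  X=1: 0.326490, 0.518245
  X=2: 0.185754, 0.453305
Sum of the 6 terms: H(X,Y) = 2.39766 bits

Marginal of Y (column sums):
  P(Y=0) = 0.199 + 0.097 + 0.040 = 0.336
  P(Y=1) = 0.185 + 0.291 + 0.188 = 0.664
H(Y) = -[0.336·log₂(0.336) + 0.664·log₂(0.664)]
  = 0.528685 + 0.392255 = 0.92094 bits

H(X|Y) = H(X,Y) - H(Y) = 2.39766 - 0.92094 = 1.4767 bits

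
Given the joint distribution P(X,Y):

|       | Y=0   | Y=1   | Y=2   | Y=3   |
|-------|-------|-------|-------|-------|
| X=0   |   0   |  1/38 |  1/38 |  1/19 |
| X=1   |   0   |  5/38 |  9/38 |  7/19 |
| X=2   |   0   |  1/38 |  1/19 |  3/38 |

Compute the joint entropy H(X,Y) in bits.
2.5585 bits

H(X,Y) = -Σ_{x,y} P(x,y) log₂ P(x,y). Per-cell terms -P(x,y)·log₂P(x,y):
  X=0: 0.00000, 0.13810, 0.13810, 0.22358
  X=1: 0.00000, 0.38500, 0.49216, 0.53074
  X=2: 0.00000, 0.13810, 0.22358, 0.28918
  (cells with P = 0 contribute 0)
Sum of the 12 terms: H(X,Y) = 2.5585 bits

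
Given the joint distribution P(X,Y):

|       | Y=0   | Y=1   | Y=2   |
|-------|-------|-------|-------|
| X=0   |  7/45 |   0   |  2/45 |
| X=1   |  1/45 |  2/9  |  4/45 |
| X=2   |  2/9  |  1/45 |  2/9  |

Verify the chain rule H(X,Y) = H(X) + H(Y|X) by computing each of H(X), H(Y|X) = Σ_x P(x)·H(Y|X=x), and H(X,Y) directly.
H(X) = 1.5058 bits, H(Y|X) = 1.1125 bits, H(X,Y) = 2.6183 bits

Marginal of X (row sums):
  P(X=0) = 7/45 + 0 + 2/45 = 1/5
  P(X=1) = 1/45 + 2/9 + 4/45 = 1/3
  P(X=2) = 2/9 + 1/45 + 2/9 = 7/15
H(X) = -[(1/5)·log₂(1/5) + (1/3)·log₂(1/3) + (7/15)·log₂(7/15)]
  = 0.46439 + 0.52832 + 0.51312 = 1.5058 bits

H(Y|X) = Σ_x P(x)·H(Y|X=x):
  X=0: P(X=0) = 1/5, P(Y|X=0) = (7/9, 0, 2/9) → H(Y|X=0) = 0.76420
  X=1: P(X=1) = 1/3, P(Y|X=1) = (1/15, 2/3, 4/15) → H(Y|X=1) = 1.15894
  X=2: P(X=2) = 7/15, P(Y|X=2) = (10/21, 1/21, 10/21) → H(Y|X=2) = 1.22858
H(Y|X) = (1/5)·0.76420 + (1/3)·1.15894 + (7/15)·1.22858 = 1.1125 bits

H(X,Y) = -Σ_{x,y} P(x,y) log₂ P(x,y). Per-cell terms -P(x,y)·log₂P(x,y):
  X=0: 0.41759, 0.00000, 0.19964
  X=1: 0.12204, 0.48221, 0.31039
  X=2: 0.48221, 0.12204, 0.48221
  (cells with P = 0 contribute 0)
Sum of the 9 terms: H(X,Y) = 2.6183 bits

Chain rule check:
  H(X) + H(Y|X) = 1.5058 + 1.1125 = 2.6183 bits
  H(X,Y) = 2.6183 bits
✓ Chain rule verified.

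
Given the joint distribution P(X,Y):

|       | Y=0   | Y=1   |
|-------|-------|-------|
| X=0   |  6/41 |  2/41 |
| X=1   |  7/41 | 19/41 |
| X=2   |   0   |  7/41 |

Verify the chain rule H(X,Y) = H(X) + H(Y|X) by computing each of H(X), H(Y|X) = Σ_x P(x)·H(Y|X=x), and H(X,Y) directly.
H(X) = 1.3121 bits, H(Y|X) = 0.6912 bits, H(X,Y) = 2.0033 bits

Marginal of X (row sums):
  P(X=0) = 6/41 + 2/41 = 8/41
  P(X=1) = 7/41 + 19/41 = 26/41
  P(X=2) = 0 + 7/41 = 7/41
H(X) = -[(8/41)·log₂(8/41) + (26/41)·log₂(26/41) + (7/41)·log₂(7/41)]
  = 0.4600 + 0.4167 + 0.4354 = 1.3121 bits

H(Y|X) = Σ_x P(x)·H(Y|X=x):
  X=0: P(X=0) = 8/41, P(Y|X=0) = (3/4, 1/4) → H(Y|X=0) = 0.8113
  X=1: P(X=1) = 26/41, P(Y|X=1) = (7/26, 19/26) → H(Y|X=1) = 0.8404
  X=2: P(X=2) = 7/41, P(Y|X=2) = (0, 1) → H(Y|X=2) = 0.0000
H(Y|X) = (8/41)·0.8113 + (26/41)·0.8404 + (7/41)·0.0000 = 0.6912 bits

H(X,Y) = -Σ_{x,y} P(x,y) log₂ P(x,y). Per-cell terms -P(x,y)·log₂P(x,y):
  X=0: 0.4057, 0.2126
  X=1: 0.4354, 0.5142
  X=2: 0.0000, 0.4354
  (cells with P = 0 contribute 0)
Sum of the 6 terms: H(X,Y) = 2.0033 bits

Chain rule check:
  H(X) + H(Y|X) = 1.3121 + 0.6912 = 2.0033 bits
  H(X,Y) = 2.0033 bits
✓ Chain rule verified.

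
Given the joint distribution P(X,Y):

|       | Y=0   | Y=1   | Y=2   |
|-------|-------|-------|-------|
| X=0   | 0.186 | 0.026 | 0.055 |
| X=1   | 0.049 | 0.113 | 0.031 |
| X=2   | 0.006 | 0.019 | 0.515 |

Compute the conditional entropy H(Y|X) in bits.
0.7416 bits

H(Y|X) = H(X,Y) - H(X)

H(X,Y) = -Σ_{x,y} P(x,y) log₂ P(x,y). Per-cell terms -P(x,y)·log₂P(x,y):
  X=0: 0.4514, 0.1369, 0.2301
  X=1: 0.2132, 0.3555, 0.1554
  X=2: 0.0443, 0.1086, 0.4930
Sum of the 9 terms: H(X,Y) = 2.1884 bits

Marginal of X (row sums):
  P(X=0) = 0.186 + 0.026 + 0.055 = 0.267
  P(X=1) = 0.049 + 0.113 + 0.031 = 0.193
  P(X=2) = 0.006 + 0.019 + 0.515 = 0.540
H(X) = -[0.267·log₂(0.267) + 0.193·log₂(0.193) + 0.540·log₂(0.540)]
  = 0.5087 + 0.4581 + 0.4800 = 1.4468 bits

H(Y|X) = H(X,Y) - H(X) = 2.1884 - 1.4468 = 0.7416 bits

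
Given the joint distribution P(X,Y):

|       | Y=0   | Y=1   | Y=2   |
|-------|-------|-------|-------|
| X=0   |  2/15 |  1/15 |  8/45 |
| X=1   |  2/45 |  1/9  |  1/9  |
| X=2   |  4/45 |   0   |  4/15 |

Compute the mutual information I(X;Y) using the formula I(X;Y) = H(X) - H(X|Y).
0.1781 bits

I(X;Y) = H(X) - H(X|Y)

Marginal of X (row sums):
  P(X=0) = 2/15 + 1/15 + 8/45 = 17/45
  P(X=1) = 2/45 + 1/9 + 1/9 = 4/15
  P(X=2) = 4/45 + 0 + 4/15 = 16/45
H(X) = -[(17/45)·log₂(17/45) + (4/15)·log₂(4/15) + (16/45)·log₂(16/45)]
  = 0.53055 + 0.50850 + 0.53044 = 1.5695 bits

Marginal of Y (column sums):
  P(Y=0) = 2/15 + 2/45 + 4/45 = 4/15
  P(Y=1) = 1/15 + 1/9 + 0 = 8/45
  P(Y=2) = 8/45 + 1/9 + 4/15 = 5/9
H(X|Y) = Σ_y P(y)·H(X|Y=y):
  Y=0: P(Y=0) = 4/15, P(X|Y=0) = (1/2, 1/6, 1/3) → H(X|Y=0) = 1.45915
  Y=1: P(Y=1) = 8/45, P(X|Y=1) = (3/8, 5/8, 0) → H(X|Y=1) = 0.95443
  Y=2: P(Y=2) = 5/9, P(X|Y=2) = (8/25, 1/5, 12/25) → H(X|Y=2) = 1.49869
H(X|Y) = (4/15)·1.45915 + (8/45)·0.95443 + (5/9)·1.49869 = 1.3914 bits

I(X;Y) = H(X) - H(X|Y) = 1.5695 - 1.3914 = 0.1781 bits

Cross-check via I(X;Y) = H(X) + H(Y) - H(X,Y): computing H(Y) from the column sums and H(X,Y) from the 9 cells in the same way gives H(Y) = 1.4226 bits and H(X,Y) = 2.8140 bits, so
I(X;Y) = 1.5695 + 1.4226 - 2.8140 = 0.1781 bits ✓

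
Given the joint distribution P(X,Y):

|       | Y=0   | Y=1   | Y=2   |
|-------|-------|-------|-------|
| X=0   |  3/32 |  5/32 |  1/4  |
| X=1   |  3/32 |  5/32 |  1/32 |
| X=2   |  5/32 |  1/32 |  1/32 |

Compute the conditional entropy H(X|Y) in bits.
1.2809 bits

H(X|Y) = H(X,Y) - H(Y)

H(X,Y) = -Σ_{x,y} P(x,y) log₂ P(x,y). Per-cell terms -P(x,y)·log₂P(x,y):
  X=0: 0.32016, 0.41845, 0.50000
  X=1: 0.32016, 0.41845, 0.15625
  X=2: 0.41845, 0.15625, 0.15625
Sum of the 9 terms: H(X,Y) = 2.8644 bits

Marginal of Y (column sums):
  P(Y=0) = 3/32 + 3/32 + 5/32 = 11/32
  P(Y=1) = 5/32 + 5/32 + 1/32 = 11/32
  P(Y=2) = 1/4 + 1/32 + 1/32 = 5/16
H(Y) = -[(11/32)·log₂(11/32) + (11/32)·log₂(11/32) + (5/16)·log₂(5/16)]
  = 0.52957 + 0.52957 + 0.52440 = 1.5835 bits

H(X|Y) = H(X,Y) - H(Y) = 2.8644 - 1.5835 = 1.2809 bits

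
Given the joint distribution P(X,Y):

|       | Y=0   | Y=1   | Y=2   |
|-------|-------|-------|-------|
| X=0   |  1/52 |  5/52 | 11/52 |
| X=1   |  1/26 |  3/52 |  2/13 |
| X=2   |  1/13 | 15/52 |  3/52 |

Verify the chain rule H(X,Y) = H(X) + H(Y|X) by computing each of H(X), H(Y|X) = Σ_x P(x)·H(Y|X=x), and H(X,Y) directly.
H(X) = 1.5524 bits, H(Y|X) = 1.2293 bits, H(X,Y) = 2.7817 bits

Marginal of X (row sums):
  P(X=0) = 1/52 + 5/52 + 11/52 = 17/52
  P(X=1) = 1/26 + 3/52 + 2/13 = 1/4
  P(X=2) = 1/13 + 15/52 + 3/52 = 11/26
H(X) = -[(17/52)·log₂(17/52) + (1/4)·log₂(1/4) + (11/26)·log₂(11/26)]
  = 0.52732 + 0.50000 + 0.52504 = 1.5524 bits

H(Y|X) = Σ_x P(x)·H(Y|X=x):
  X=0: P(X=0) = 17/52, P(Y|X=0) = (1/17, 5/17, 11/17) → H(Y|X=0) = 1.16609
  X=1: P(X=1) = 1/4, P(Y|X=1) = (2/13, 3/13, 8/13) → H(Y|X=1) = 1.33468
  X=2: P(X=2) = 11/26, P(Y|X=2) = (2/11, 15/22, 3/22) → H(Y|X=2) = 1.21587
H(Y|X) = (17/52)·1.16609 + (1/4)·1.33468 + (11/26)·1.21587 = 1.2293 bits

H(X,Y) = -Σ_{x,y} P(x,y) log₂ P(x,y). Per-cell terms -P(x,y)·log₂P(x,y):
  X=0: 0.10962, 0.32486, 0.47406
  X=1: 0.18079, 0.23743, 0.41545
  X=2: 0.28465, 0.51737, 0.23743
Sum of the 9 terms: H(X,Y) = 2.7817 bits

Chain rule check:
  H(X) + H(Y|X) = 1.5524 + 1.2293 = 2.7817 bits
  H(X,Y) = 2.7817 bits
✓ Chain rule verified.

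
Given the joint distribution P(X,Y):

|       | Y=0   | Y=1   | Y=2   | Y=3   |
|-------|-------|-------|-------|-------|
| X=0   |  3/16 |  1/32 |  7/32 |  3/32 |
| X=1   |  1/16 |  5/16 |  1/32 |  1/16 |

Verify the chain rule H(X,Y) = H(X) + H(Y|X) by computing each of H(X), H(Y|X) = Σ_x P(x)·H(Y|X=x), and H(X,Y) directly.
H(X) = 0.9972 bits, H(Y|X) = 1.5923 bits, H(X,Y) = 2.5895 bits

Marginal of X (row sums):
  P(X=0) = 3/16 + 1/32 + 7/32 + 3/32 = 17/32
  P(X=1) = 1/16 + 5/16 + 1/32 + 1/16 = 15/32
H(X) = -[(17/32)·log₂(17/32) + (15/32)·log₂(15/32)]
  = 0.48479 + 0.51240 = 0.9972 bits

H(Y|X) = Σ_x P(x)·H(Y|X=x):
  X=0: P(X=0) = 17/32, P(Y|X=0) = (6/17, 1/17, 7/17, 3/17) → H(Y|X=0) = 1.73945
  X=1: P(X=1) = 15/32, P(Y|X=1) = (2/15, 2/3, 1/15, 2/15) → H(Y|X=1) = 1.42561
H(Y|X) = (17/32)·1.73945 + (15/32)·1.42561 = 1.5923 bits

H(X,Y) = -Σ_{x,y} P(x,y) log₂ P(x,y). Per-cell terms -P(x,y)·log₂P(x,y):
  X=0: 0.45282, 0.15625, 0.47964, 0.32016
  X=1: 0.25000, 0.52440, 0.15625, 0.25000
Sum of the 8 terms: H(X,Y) = 2.5895 bits

Chain rule check:
  H(X) + H(Y|X) = 0.9972 + 1.5923 = 2.5895 bits
  H(X,Y) = 2.5895 bits
✓ Chain rule verified.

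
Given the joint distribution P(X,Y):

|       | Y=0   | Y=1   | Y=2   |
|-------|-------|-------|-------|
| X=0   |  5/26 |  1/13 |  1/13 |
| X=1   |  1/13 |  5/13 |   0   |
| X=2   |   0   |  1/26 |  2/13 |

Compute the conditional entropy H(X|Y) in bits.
0.9399 bits

H(X|Y) = H(X,Y) - H(Y)

H(X,Y) = -Σ_{x,y} P(x,y) log₂ P(x,y). Per-cell terms -P(x,y)·log₂P(x,y):
  X=0: 0.45741, 0.28465, 0.28465
  X=1: 0.28465, 0.53020, 0.00000
  X=2: 0.00000, 0.18079, 0.41545
  (cells with P = 0 contribute 0)
Sum of the 9 terms: H(X,Y) = 2.4378 bits

Marginal of Y (column sums):
  P(Y=0) = 5/26 + 1/13 + 0 = 7/26
  P(Y=1) = 1/13 + 5/13 + 1/26 = 1/2
  P(Y=2) = 1/13 + 0 + 2/13 = 3/13
H(Y) = -[(7/26)·log₂(7/26) + (1/2)·log₂(1/2) + (3/13)·log₂(3/13)]
  = 0.50968 + 0.50000 + 0.48819 = 1.4979 bits

H(X|Y) = H(X,Y) - H(Y) = 2.4378 - 1.4979 = 0.9399 bits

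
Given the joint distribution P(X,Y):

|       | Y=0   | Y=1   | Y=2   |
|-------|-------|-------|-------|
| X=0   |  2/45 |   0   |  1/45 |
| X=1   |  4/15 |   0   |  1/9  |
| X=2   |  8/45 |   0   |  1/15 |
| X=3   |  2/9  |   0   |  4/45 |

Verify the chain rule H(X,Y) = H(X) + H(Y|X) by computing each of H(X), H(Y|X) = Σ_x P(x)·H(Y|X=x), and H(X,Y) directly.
H(X) = 1.8119 bits, H(Y|X) = 0.8666 bits, H(X,Y) = 2.6784 bits

Marginal of X (row sums):
  P(X=0) = 2/45 + 0 + 1/45 = 1/15
  P(X=1) = 4/15 + 0 + 1/9 = 17/45
  P(X=2) = 8/45 + 0 + 1/15 = 11/45
  P(X=3) = 2/9 + 0 + 4/45 = 14/45
H(X) = -[(1/15)·log₂(1/15) + (17/45)·log₂(17/45) + (11/45)·log₂(11/45) + (14/45)·log₂(14/45)]
  = 0.2605 + 0.5305 + 0.4968 + 0.5241 = 1.8119 bits

H(Y|X) = Σ_x P(x)·H(Y|X=x):
  X=0: P(X=0) = 1/15, P(Y|X=0) = (2/3, 0, 1/3) → H(Y|X=0) = 0.9183
  X=1: P(X=1) = 17/45, P(Y|X=1) = (12/17, 0, 5/17) → H(Y|X=1) = 0.8740
  X=2: P(X=2) = 11/45, P(Y|X=2) = (8/11, 0, 3/11) → H(Y|X=2) = 0.8454
  X=3: P(X=3) = 14/45, P(Y|X=3) = (5/7, 0, 2/7) → H(Y|X=3) = 0.8631
H(Y|X) = (1/15)·0.9183 + (17/45)·0.8740 + (11/45)·0.8454 + (14/45)·0.8631 = 0.8666 bits

H(X,Y) = -Σ_{x,y} P(x,y) log₂ P(x,y). Per-cell terms -P(x,y)·log₂P(x,y):
  X=0: 0.1996, 0.0000, 0.1220
  X=1: 0.5085, 0.0000, 0.3522
  X=2: 0.4430, 0.0000, 0.2605
  X=3: 0.4822, 0.0000, 0.3104
  (cells with P = 0 contribute 0)
Sum of the 12 terms: H(X,Y) = 2.6784 bits

Chain rule check:
  H(X) + H(Y|X) = 1.8119 + 0.8666 = 2.6785 bits
  H(X,Y) = 2.6784 bits
✓ Chain rule verified (Δ = 0.0001 is 4-dp rounding noise: each of the three values was rounded independently).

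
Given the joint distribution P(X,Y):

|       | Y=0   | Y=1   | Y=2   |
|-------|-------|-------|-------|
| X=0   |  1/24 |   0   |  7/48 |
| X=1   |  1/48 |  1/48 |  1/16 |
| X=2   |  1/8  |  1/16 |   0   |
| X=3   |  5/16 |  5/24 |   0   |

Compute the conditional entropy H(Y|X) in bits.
0.9640 bits

H(Y|X) = H(X,Y) - H(X)

H(X,Y) = -Σ_{x,y} P(x,y) log₂ P(x,y). Per-cell terms -P(x,y)·log₂P(x,y):
  X=0: 0.19104, 0.00000, 0.40507
  X=1: 0.11635, 0.11635, 0.25000
  X=2: 0.37500, 0.25000, 0.00000
  X=3: 0.52440, 0.47147, 0.00000
  (cells with P = 0 contribute 0)
Sum of the 12 terms: H(X,Y) = 2.6997 bits

Marginal of X (row sums):
  P(X=0) = 1/24 + 0 + 7/48 = 3/16
  P(X=1) = 1/48 + 1/48 + 1/16 = 5/48
  P(X=2) = 1/8 + 1/16 + 0 = 3/16
  P(X=3) = 5/16 + 5/24 + 0 = 25/48
H(X) = -[(3/16)·log₂(3/16) + (5/48)·log₂(5/48) + (3/16)·log₂(3/16) + (25/48)·log₂(25/48)]
  = 0.45282 + 0.33990 + 0.45282 + 0.49016 = 1.7357 bits

H(Y|X) = H(X,Y) - H(X) = 2.6997 - 1.7357 = 0.9640 bits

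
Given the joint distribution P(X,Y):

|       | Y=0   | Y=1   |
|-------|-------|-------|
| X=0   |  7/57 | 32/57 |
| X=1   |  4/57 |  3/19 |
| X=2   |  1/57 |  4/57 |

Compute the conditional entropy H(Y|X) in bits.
0.7310 bits

H(Y|X) = H(X,Y) - H(X)

H(X,Y) = -Σ_{x,y} P(x,y) log₂ P(x,y). Per-cell terms -P(x,y)·log₂P(x,y):
  X=0: 0.37156, 0.46759
  X=1: 0.26897, 0.42047
  X=2: 0.10233, 0.26897
Sum of the 6 terms: H(X,Y) = 1.8999 bits

Marginal of X (row sums):
  P(X=0) = 7/57 + 32/57 = 13/19
  P(X=1) = 4/57 + 3/19 = 13/57
  P(X=2) = 1/57 + 4/57 = 5/57
H(X) = -[(13/19)·log₂(13/19) + (13/57)·log₂(13/57) + (5/57)·log₂(5/57)]
  = 0.37460 + 0.48635 + 0.30798 = 1.1689 bits

H(Y|X) = H(X,Y) - H(X) = 1.8999 - 1.1689 = 0.7310 bits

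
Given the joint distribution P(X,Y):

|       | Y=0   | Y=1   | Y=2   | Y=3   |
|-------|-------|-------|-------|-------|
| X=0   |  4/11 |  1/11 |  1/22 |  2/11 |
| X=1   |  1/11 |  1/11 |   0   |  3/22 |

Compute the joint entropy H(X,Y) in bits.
2.5160 bits

H(X,Y) = -Σ_{x,y} P(x,y) log₂ P(x,y). Per-cell terms -P(x,y)·log₂P(x,y):
  X=0: 0.53070, 0.31449, 0.20270, 0.44717
  X=1: 0.31449, 0.31449, 0.00000, 0.39197
  (cells with P = 0 contribute 0)
Sum of the 8 terms: H(X,Y) = 2.5160 bits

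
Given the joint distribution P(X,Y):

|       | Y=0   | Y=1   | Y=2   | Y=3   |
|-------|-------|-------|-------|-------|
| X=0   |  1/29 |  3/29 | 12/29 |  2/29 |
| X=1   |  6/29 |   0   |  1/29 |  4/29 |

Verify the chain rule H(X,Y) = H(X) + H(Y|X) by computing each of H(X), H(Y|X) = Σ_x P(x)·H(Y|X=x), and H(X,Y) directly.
H(X) = 0.9576 bits, H(Y|X) = 1.3734 bits, H(X,Y) = 2.3309 bits

Marginal of X (row sums):
  P(X=0) = 1/29 + 3/29 + 12/29 + 2/29 = 18/29
  P(X=1) = 6/29 + 0 + 1/29 + 4/29 = 11/29
H(X) = -[(18/29)·log₂(18/29) + (11/29)·log₂(11/29)]
  = 0.427069 + 0.530484 = 0.9576 bits

H(Y|X) = Σ_x P(x)·H(Y|X=x):
  X=0: P(X=0) = 18/29, P(Y|X=0) = (1/18, 1/6, 2/3, 1/9) → H(Y|X=0) = 1.404678
  X=1: P(X=1) = 11/29, P(Y|X=1) = (6/11, 0, 1/11, 4/11) → H(Y|X=1) = 1.322179
H(Y|X) = (18/29)·1.404678 + (11/29)·1.322179 = 1.3734 bits

H(X,Y) = -Σ_{x,y} P(x,y) log₂ P(x,y). Per-cell terms -P(x,y)·log₂P(x,y):
  X=0: 0.167517, 0.338588, 0.526766, 0.266068
  X=1: 0.470280, 0.000000, 0.167517, 0.394204
  (cells with P = 0 contribute 0)
Sum of the 8 terms: H(X,Y) = 2.3309 bits

Chain rule check:
  H(X) + H(Y|X) = 0.9576 + 1.3734 = 2.3310 bits
  H(X,Y) = 2.3309 bits
✓ Chain rule verified (Δ = 0.0001 is 4-dp rounding noise: each of the three values was rounded independently).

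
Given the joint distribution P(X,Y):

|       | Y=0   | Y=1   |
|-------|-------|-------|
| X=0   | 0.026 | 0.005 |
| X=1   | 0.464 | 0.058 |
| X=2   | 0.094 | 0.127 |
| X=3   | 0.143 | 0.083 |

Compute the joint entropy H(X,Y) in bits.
2.3254 bits

H(X,Y) = -Σ_{x,y} P(x,y) log₂ P(x,y). Per-cell terms -P(x,y)·log₂P(x,y):
  X=0: 0.1369, 0.0382
  X=1: 0.5140, 0.2383
  X=2: 0.3207, 0.3781
  X=3: 0.4012, 0.2980
Sum of the 8 terms: H(X,Y) = 2.3254 bits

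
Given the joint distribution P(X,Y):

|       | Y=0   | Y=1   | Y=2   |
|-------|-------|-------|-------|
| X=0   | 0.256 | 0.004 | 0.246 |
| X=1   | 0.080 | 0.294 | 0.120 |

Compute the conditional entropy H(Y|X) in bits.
1.2107 bits

H(Y|X) = H(X,Y) - H(X)

H(X,Y) = -Σ_{x,y} P(x,y) log₂ P(x,y). Per-cell terms -P(x,y)·log₂P(x,y):
  X=0: 0.5032, 0.0319, 0.4977
  X=1: 0.2915, 0.5192, 0.3671
Sum of the 6 terms: H(X,Y) = 2.2106 bits

Marginal of X (row sums):
  P(X=0) = 0.256 + 0.004 + 0.246 = 0.506
  P(X=1) = 0.080 + 0.294 + 0.120 = 0.494
H(X) = -[0.506·log₂(0.506) + 0.494·log₂(0.494)]
  = 0.4973 + 0.5026 = 0.9999 bits

H(Y|X) = H(X,Y) - H(X) = 2.2106 - 0.9999 = 1.2107 bits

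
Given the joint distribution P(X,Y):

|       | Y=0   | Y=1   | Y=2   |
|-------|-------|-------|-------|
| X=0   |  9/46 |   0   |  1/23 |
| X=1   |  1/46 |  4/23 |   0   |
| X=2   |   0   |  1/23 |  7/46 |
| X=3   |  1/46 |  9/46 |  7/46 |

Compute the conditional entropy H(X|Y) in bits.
1.2696 bits

H(X|Y) = H(X,Y) - H(Y)

H(X,Y) = -Σ_{x,y} P(x,y) log₂ P(x,y). Per-cell terms -P(x,y)·log₂P(x,y):
  X=0: 0.460494, 0.000000, 0.196677
  X=1: 0.120077, 0.438880, 0.000000
  X=2: 0.000000, 0.196677, 0.413336
  X=3: 0.120077, 0.460494, 0.413336
  (cells with P = 0 contribute 0)
Sum of the 12 terms: H(X,Y) = 2.82005 bits

Marginal of Y (column sums):
  P(Y=0) = 9/46 + 1/46 + 0 + 1/46 = 11/46
  P(Y=1) = 0 + 4/23 + 1/23 + 9/46 = 19/46
  P(Y=2) = 1/23 + 0 + 7/46 + 7/46 = 8/23
H(Y) = -[(11/46)·log₂(11/46) + (19/46)·log₂(19/46) + (8/23)·log₂(8/23)]
  = 0.493596 + 0.526892 + 0.529935 = 1.55042 bits

H(X|Y) = H(X,Y) - H(Y) = 2.82005 - 1.55042 = 1.2696 bits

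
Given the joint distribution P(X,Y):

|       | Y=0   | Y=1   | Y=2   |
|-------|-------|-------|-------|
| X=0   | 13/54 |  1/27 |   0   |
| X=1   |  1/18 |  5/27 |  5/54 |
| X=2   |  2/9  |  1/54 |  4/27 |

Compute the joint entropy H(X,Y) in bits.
2.6677 bits

H(X,Y) = -Σ_{x,y} P(x,y) log₂ P(x,y). Per-cell terms -P(x,y)·log₂P(x,y):
  X=0: 0.4946, 0.1761, 0.0000
  X=1: 0.2317, 0.4505, 0.3179
  X=2: 0.4822, 0.1066, 0.4081
  (cells with P = 0 contribute 0)
Sum of the 9 terms: H(X,Y) = 2.6677 bits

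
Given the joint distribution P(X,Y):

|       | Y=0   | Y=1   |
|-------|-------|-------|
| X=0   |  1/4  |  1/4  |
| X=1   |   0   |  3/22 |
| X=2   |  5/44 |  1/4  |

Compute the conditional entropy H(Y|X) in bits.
0.8258 bits

H(Y|X) = H(X,Y) - H(X)

H(X,Y) = -Σ_{x,y} P(x,y) log₂ P(x,y). Per-cell terms -P(x,y)·log₂P(x,y):
  X=0: 0.5000, 0.5000
  X=1: 0.0000, 0.3920
  X=2: 0.3565, 0.5000
  (cells with P = 0 contribute 0)
Sum of the 6 terms: H(X,Y) = 2.2485 bits

Marginal of X (row sums):
  P(X=0) = 1/4 + 1/4 = 1/2
  P(X=1) = 0 + 3/22 = 3/22
  P(X=2) = 5/44 + 1/4 = 4/11
H(X) = -[(1/2)·log₂(1/2) + (3/22)·log₂(3/22) + (4/11)·log₂(4/11)]
  = 0.5000 + 0.3920 + 0.5307 = 1.4227 bits

H(Y|X) = H(X,Y) - H(X) = 2.2485 - 1.4227 = 0.8258 bits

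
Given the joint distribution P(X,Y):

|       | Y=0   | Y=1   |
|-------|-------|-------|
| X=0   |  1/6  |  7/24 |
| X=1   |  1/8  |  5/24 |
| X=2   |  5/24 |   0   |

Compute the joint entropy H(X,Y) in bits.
2.2672 bits

H(X,Y) = -Σ_{x,y} P(x,y) log₂ P(x,y). Per-cell terms -P(x,y)·log₂P(x,y):
  X=0: 0.43083, 0.51847
  X=1: 0.37500, 0.47147
  X=2: 0.47147, 0.00000
  (cells with P = 0 contribute 0)
Sum of the 6 terms: H(X,Y) = 2.2672 bits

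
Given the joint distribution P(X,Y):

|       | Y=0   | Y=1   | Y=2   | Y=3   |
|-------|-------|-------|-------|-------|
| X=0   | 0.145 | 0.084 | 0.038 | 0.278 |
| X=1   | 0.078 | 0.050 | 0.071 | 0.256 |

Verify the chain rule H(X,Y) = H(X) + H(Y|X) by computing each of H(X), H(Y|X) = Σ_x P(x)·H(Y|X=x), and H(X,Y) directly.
H(X) = 0.9941 bits, H(Y|X) = 1.6800 bits, H(X,Y) = 2.6742 bits

Marginal of X (row sums):
  P(X=0) = 0.145 + 0.084 + 0.038 + 0.278 = 0.545
  P(X=1) = 0.078 + 0.050 + 0.071 + 0.256 = 0.455
H(X) = -[0.545·log₂(0.545) + 0.455·log₂(0.455)]
  = 0.4772 + 0.5169 = 0.9941 bits

H(Y|X) = Σ_x P(x)·H(Y|X=x):
  X=0: P(X=0) = 0.545, P(Y|X=0) = (29/109, 84/545, 38/545, 278/545) → H(Y|X=0) = 1.6873
  X=1: P(X=1) = 0.455, P(Y|X=1) = (6/35, 10/91, 71/455, 256/455) → H(Y|X=1) = 1.6713
H(Y|X) = 0.545·1.6873 + 0.455·1.6713 = 1.6800 bits

H(X,Y) = -Σ_{x,y} P(x,y) log₂ P(x,y). Per-cell terms -P(x,y)·log₂P(x,y):
  X=0: 0.4040, 0.3002, 0.1793, 0.5134
  X=1: 0.2871, 0.2161, 0.2709, 0.5032
Sum of the 8 terms: H(X,Y) = 2.6742 bits

Chain rule check:
  H(X) + H(Y|X) = 0.9941 + 1.6800 = 2.6741 bits
  H(X,Y) = 2.6742 bits
✓ Chain rule verified (Δ = 0.0001 is 4-dp rounding noise: each of the three values was rounded independently).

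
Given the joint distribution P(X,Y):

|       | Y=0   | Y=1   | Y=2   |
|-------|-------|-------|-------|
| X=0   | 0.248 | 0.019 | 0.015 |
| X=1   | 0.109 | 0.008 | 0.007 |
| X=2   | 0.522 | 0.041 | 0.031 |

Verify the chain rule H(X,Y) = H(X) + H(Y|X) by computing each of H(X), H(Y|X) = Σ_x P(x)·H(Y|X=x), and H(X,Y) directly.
H(X) = 1.3348 bits, H(Y|X) = 0.6518 bits, H(X,Y) = 1.9866 bits

Marginal of X (row sums):
  P(X=0) = 0.248 + 0.019 + 0.015 = 0.282
  P(X=1) = 0.109 + 0.008 + 0.007 = 0.124
  P(X=2) = 0.522 + 0.041 + 0.031 = 0.594
H(X) = -[0.282·log₂(0.282) + 0.124·log₂(0.124) + 0.594·log₂(0.594)]
  = 0.51500 + 0.37344 + 0.44637 = 1.3348 bits

H(Y|X) = Σ_x P(x)·H(Y|X=x):
  X=0: P(X=0) = 0.282, P(Y|X=0) = (124/141, 19/282, 5/94) → H(Y|X=0) = 0.65035
  X=1: P(X=1) = 0.124, P(Y|X=1) = (109/124, 2/31, 7/124) → H(Y|X=1) = 0.65272
  X=2: P(X=2) = 0.594, P(Y|X=2) = (29/33, 41/594, 31/594) → H(Y|X=2) = 0.65236
H(Y|X) = 0.282·0.65035 + 0.124·0.65272 + 0.594·0.65236 = 0.6518 bits

H(X,Y) = -Σ_{x,y} P(x,y) log₂ P(x,y). Per-cell terms -P(x,y)·log₂P(x,y):
  X=0: 0.49887, 0.10864, 0.09088
  X=1: 0.34854, 0.05573, 0.05011
  X=2: 0.48957, 0.18894, 0.15536
Sum of the 9 terms: H(X,Y) = 1.9866 bits

Chain rule check:
  H(X) + H(Y|X) = 1.3348 + 0.6518 = 1.9866 bits
  H(X,Y) = 1.9866 bits
✓ Chain rule verified.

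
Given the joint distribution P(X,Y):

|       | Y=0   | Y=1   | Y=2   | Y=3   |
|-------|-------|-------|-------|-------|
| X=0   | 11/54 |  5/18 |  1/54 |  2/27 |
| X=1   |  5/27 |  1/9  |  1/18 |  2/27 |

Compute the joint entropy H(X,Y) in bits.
2.6782 bits

H(X,Y) = -Σ_{x,y} P(x,y) log₂ P(x,y). Per-cell terms -P(x,y)·log₂P(x,y):
  X=0: 0.46759, 0.51333, 0.10657, 0.27814
  X=1: 0.45055, 0.35221, 0.23166, 0.27814
Sum of the 8 terms: H(X,Y) = 2.6782 bits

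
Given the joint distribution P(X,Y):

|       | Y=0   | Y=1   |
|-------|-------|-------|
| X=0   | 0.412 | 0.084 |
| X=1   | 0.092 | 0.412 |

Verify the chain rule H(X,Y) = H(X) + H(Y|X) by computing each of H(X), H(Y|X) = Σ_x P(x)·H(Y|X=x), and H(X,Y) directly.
H(X) = 1.0000 bits, H(Y|X) = 0.6710 bits, H(X,Y) = 1.6710 bits

Marginal of X (row sums):
  P(X=0) = 0.412 + 0.084 = 0.496
  P(X=1) = 0.092 + 0.412 = 0.504
H(X) = -[0.496·log₂(0.496) + 0.504·log₂(0.504)]
  = 0.50175 + 0.49821 = 1.0000 bits

H(Y|X) = Σ_x P(x)·H(Y|X=x):
  X=0: P(X=0) = 0.496, P(Y|X=0) = (103/124, 21/124) → H(Y|X=0) = 0.65623
  X=1: P(X=1) = 0.504, P(Y|X=1) = (23/126, 103/126) → H(Y|X=1) = 0.68560
H(Y|X) = 0.496·0.65623 + 0.504·0.68560 = 0.6710 bits

H(X,Y) = -Σ_{x,y} P(x,y) log₂ P(x,y). Per-cell terms -P(x,y)·log₂P(x,y):
  X=0: 0.52706, 0.30017
  X=1: 0.31668, 0.52706
Sum of the 4 terms: H(X,Y) = 1.6710 bits

Chain rule check:
  H(X) + H(Y|X) = 1.0000 + 0.6710 = 1.6710 bits
  H(X,Y) = 1.6710 bits
✓ Chain rule verified.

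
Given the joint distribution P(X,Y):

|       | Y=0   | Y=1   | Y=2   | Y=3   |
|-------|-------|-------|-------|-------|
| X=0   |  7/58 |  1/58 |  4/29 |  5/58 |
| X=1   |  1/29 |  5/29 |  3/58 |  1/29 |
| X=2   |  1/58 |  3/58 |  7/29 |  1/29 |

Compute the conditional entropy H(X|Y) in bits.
1.2734 bits

H(X|Y) = H(X,Y) - H(Y)

H(X,Y) = -Σ_{x,y} P(x,y) log₂ P(x,y). Per-cell terms -P(x,y)·log₂P(x,y):
  X=0: 0.368179, 0.101000, 0.394204, 0.304832
  X=1: 0.167517, 0.437251, 0.221018, 0.167517
  X=2: 0.101000, 0.221018, 0.494979, 0.167517
Sum of the 12 terms: H(X,Y) = 3.14603 bits

Marginal of Y (column sums):
  P(Y=0) = 7/58 + 1/29 + 1/58 = 5/29
  P(Y=1) = 1/58 + 5/29 + 3/58 = 7/29
  P(Y=2) = 4/29 + 3/58 + 7/29 = 25/58
  P(Y=3) = 5/58 + 1/29 + 1/29 = 9/58
H(Y) = -[(5/29)·log₂(5/29) + (7/29)·log₂(7/29) + (25/58)·log₂(25/58) + (9/58)·log₂(9/58)]
  = 0.437251 + 0.494979 + 0.523330 + 0.417112 = 1.87267 bits

H(X|Y) = H(X,Y) - H(Y) = 3.14603 - 1.87267 = 1.2734 bits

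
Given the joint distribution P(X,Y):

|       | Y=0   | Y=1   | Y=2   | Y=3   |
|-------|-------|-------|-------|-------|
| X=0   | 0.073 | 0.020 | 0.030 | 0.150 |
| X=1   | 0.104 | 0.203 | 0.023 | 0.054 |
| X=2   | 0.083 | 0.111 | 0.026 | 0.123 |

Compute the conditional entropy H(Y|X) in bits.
1.6977 bits

H(Y|X) = H(X,Y) - H(X)

H(X,Y) = -Σ_{x,y} P(x,y) log₂ P(x,y). Per-cell terms -P(x,y)·log₂P(x,y):
  X=0: 0.27565, 0.11288, 0.15177, 0.41054
  X=1: 0.33960, 0.46699, 0.12517, 0.22739
  X=2: 0.29803, 0.35202, 0.13690, 0.37186
Sum of the 12 terms: H(X,Y) = 3.2688 bits

Marginal of X (row sums):
  P(X=0) = 0.073 + 0.020 + 0.030 + 0.150 = 0.273
  P(X=1) = 0.104 + 0.203 + 0.023 + 0.054 = 0.384
  P(X=2) = 0.083 + 0.111 + 0.026 + 0.123 = 0.343
H(X) = -[0.273·log₂(0.273) + 0.384·log₂(0.384) + 0.343·log₂(0.343)]
  = 0.51134 + 0.53024 + 0.52950 = 1.5711 bits

H(Y|X) = H(X,Y) - H(X) = 3.2688 - 1.5711 = 1.6977 bits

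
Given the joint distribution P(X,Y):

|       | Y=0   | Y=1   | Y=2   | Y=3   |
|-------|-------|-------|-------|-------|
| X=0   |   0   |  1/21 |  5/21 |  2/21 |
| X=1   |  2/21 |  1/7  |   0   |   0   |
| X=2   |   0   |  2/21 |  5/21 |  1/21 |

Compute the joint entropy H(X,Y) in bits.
2.7745 bits

H(X,Y) = -Σ_{x,y} P(x,y) log₂ P(x,y). Per-cell terms -P(x,y)·log₂P(x,y):
  X=0: 0.00000, 0.20916, 0.49295, 0.32308
  X=1: 0.32308, 0.40105, 0.00000, 0.00000
  X=2: 0.00000, 0.32308, 0.49295, 0.20916
  (cells with P = 0 contribute 0)
Sum of the 12 terms: H(X,Y) = 2.7745 bits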